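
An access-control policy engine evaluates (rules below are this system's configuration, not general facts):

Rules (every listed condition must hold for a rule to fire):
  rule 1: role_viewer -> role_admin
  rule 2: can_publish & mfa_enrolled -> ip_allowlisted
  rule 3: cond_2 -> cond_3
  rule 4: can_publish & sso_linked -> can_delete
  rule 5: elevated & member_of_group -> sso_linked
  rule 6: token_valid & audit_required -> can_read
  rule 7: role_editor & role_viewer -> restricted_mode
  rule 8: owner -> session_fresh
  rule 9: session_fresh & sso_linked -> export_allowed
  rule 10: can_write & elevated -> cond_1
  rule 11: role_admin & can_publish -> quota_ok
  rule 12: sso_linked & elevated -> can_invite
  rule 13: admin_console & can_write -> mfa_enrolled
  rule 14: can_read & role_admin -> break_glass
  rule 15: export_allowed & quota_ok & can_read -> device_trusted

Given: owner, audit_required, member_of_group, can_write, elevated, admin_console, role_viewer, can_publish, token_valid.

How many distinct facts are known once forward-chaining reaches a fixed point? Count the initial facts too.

Round 1: rule 1 [role_viewer -> role_admin]; rule 5 [elevated & member_of_group -> sso_linked]; rule 6 [token_valid & audit_required -> can_read]; rule 8 [owner -> session_fresh]; rule 10 [can_write & elevated -> cond_1]; rule 13 [admin_console & can_write -> mfa_enrolled]. Adds role_admin, sso_linked, can_read, session_fresh, cond_1, mfa_enrolled.
Round 2: rule 2 [can_publish & mfa_enrolled -> ip_allowlisted]; rule 4 [can_publish & sso_linked -> can_delete]; rule 9 [session_fresh & sso_linked -> export_allowed]; rule 11 [role_admin & can_publish -> quota_ok]; rule 12 [sso_linked & elevated -> can_invite]; rule 14 [can_read & role_admin -> break_glass]. Adds ip_allowlisted, can_delete, export_allowed, quota_ok, can_invite, break_glass.
Round 3: rule 15 [export_allowed & quota_ok & can_read -> device_trusted]. Adds device_trusted.
Closure: {admin_console, audit_required, break_glass, can_delete, can_invite, can_publish, can_read, can_write, cond_1, device_trusted, elevated, export_allowed, ip_allowlisted, member_of_group, mfa_enrolled, owner, quota_ok, role_admin, role_viewer, session_fresh, sso_linked, token_valid} — 22 facts.

22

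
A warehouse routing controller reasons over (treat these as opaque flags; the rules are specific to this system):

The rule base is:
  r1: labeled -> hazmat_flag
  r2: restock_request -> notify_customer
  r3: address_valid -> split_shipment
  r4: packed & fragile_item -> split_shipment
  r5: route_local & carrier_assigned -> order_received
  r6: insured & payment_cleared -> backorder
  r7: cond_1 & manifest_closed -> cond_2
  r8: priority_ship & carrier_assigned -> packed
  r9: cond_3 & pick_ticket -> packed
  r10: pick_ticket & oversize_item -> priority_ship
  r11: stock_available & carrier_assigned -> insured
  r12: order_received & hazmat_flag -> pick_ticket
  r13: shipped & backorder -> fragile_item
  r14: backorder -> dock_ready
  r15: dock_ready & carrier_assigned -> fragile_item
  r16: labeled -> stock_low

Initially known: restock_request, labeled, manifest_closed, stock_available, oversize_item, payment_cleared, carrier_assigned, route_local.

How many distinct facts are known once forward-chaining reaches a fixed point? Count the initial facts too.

[1] r1 [labeled -> hazmat_flag]; r2 [restock_request -> notify_customer]; r5 [route_local & carrier_assigned -> order_received]; r11 [stock_available & carrier_assigned -> insured]; r16 [labeled -> stock_low]. ⇒ new: hazmat_flag, notify_customer, order_received, insured, stock_low.
[2] r6 [insured & payment_cleared -> backorder]; r12 [order_received & hazmat_flag -> pick_ticket]. ⇒ new: backorder, pick_ticket.
[3] r10 [pick_ticket & oversize_item -> priority_ship]; r14 [backorder -> dock_ready]. ⇒ new: priority_ship, dock_ready.
[4] r8 [priority_ship & carrier_assigned -> packed]; r15 [dock_ready & carrier_assigned -> fragile_item]. ⇒ new: packed, fragile_item.
[5] r4 [packed & fragile_item -> split_shipment]. ⇒ new: split_shipment.
Closure: {backorder, carrier_assigned, dock_ready, fragile_item, hazmat_flag, insured, labeled, manifest_closed, notify_customer, order_received, oversize_item, packed, payment_cleared, pick_ticket, priority_ship, restock_request, route_local, split_shipment, stock_available, stock_low} — 20 facts.

20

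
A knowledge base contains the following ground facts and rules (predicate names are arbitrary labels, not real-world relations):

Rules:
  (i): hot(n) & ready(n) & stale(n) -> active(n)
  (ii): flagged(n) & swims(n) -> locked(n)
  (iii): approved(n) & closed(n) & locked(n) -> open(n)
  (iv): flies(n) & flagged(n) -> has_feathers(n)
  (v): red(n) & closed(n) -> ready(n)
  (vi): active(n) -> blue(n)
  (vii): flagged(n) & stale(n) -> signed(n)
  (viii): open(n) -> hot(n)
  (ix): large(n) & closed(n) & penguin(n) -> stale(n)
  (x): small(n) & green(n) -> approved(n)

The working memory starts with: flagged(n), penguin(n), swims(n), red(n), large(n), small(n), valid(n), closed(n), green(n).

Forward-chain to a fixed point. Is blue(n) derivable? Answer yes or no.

Round 1 — (ii), (v), (ix), (x), derive locked(n), ready(n), stale(n), approved(n).
Round 2 — (iii), (vii), derive open(n), signed(n).
Round 3 — (viii), derive hot(n).
Round 4 — (i), derive active(n).
Round 5 — (vi), derive blue(n).
blue(n) appears in round 5, so it is derivable.

yes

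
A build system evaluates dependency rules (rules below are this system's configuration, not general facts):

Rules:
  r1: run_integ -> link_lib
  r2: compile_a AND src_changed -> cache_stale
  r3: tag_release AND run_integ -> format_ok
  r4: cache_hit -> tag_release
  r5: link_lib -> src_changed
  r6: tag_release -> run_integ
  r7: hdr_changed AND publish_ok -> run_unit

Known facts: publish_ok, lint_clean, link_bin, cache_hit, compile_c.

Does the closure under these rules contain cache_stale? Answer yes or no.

no

[1] r4 [cache_hit -> tag_release]. ⇒ new: tag_release.
[2] r6 [tag_release -> run_integ]. ⇒ new: run_integ.
[3] r1 [run_integ -> link_lib]; r3 [tag_release AND run_integ -> format_ok]. ⇒ new: link_lib, format_ok.
[4] r5 [link_lib -> src_changed]. ⇒ new: src_changed.
Fixed point reached. cache_stale is concluded only by r2; r2 needs compile_a (never derived).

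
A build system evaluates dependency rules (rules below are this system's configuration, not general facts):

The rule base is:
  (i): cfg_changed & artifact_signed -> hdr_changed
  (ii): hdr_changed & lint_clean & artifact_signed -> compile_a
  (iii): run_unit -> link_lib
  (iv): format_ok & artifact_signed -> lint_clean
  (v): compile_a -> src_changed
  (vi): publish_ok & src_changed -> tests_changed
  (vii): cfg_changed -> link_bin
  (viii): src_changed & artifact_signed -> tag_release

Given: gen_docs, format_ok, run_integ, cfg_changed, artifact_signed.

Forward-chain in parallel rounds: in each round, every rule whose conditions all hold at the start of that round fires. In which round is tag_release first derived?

4

Round 1: (i) [cfg_changed & artifact_signed -> hdr_changed]; (iv) [format_ok & artifact_signed -> lint_clean]; (vii) [cfg_changed -> link_bin]. Adds hdr_changed, lint_clean, link_bin.
Round 2: (ii) [hdr_changed & lint_clean & artifact_signed -> compile_a]. Adds compile_a.
Round 3: (v) [compile_a -> src_changed]. Adds src_changed.
Round 4: (viii) [src_changed & artifact_signed -> tag_release]. Adds tag_release.
tag_release first appears in round 4.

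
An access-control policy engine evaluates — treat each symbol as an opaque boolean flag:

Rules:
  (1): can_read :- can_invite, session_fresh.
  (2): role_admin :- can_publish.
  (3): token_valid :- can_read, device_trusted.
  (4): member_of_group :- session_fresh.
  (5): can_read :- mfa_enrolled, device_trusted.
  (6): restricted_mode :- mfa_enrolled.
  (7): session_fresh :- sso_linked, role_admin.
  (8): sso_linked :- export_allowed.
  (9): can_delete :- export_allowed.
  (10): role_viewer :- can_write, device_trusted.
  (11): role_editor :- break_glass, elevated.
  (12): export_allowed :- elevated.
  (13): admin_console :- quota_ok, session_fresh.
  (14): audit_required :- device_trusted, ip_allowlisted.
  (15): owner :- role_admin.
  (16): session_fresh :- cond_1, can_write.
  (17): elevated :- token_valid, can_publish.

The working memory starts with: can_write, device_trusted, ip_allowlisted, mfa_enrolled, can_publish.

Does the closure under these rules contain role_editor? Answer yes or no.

Round 1 fires (2), (5), (6), (10), (14), giving role_admin, can_read, restricted_mode, role_viewer, audit_required.
Round 2 fires (3), (15), giving token_valid, owner.
Round 3 fires (17), giving elevated.
Round 4 fires (12), giving export_allowed.
Round 5 fires (8), (9), giving sso_linked, can_delete.
Round 6 fires (7), giving session_fresh.
Round 7 fires (4), giving member_of_group.
Fixed point reached. role_editor is concluded only by (11); (11) needs break_glass (never derived).

no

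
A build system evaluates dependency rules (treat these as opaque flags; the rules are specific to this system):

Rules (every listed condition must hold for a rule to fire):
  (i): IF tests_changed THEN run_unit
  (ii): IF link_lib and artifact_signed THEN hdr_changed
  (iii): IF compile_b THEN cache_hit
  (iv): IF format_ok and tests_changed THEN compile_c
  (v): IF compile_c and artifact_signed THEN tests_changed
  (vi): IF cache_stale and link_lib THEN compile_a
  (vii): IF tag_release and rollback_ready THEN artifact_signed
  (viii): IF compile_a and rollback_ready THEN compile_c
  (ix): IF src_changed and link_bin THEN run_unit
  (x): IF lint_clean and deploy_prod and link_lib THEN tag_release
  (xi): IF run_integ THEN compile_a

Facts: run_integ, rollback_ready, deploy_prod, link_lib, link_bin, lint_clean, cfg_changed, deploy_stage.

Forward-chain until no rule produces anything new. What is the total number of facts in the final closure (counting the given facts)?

Round 1: (x) [IF lint_clean and deploy_prod and link_lib THEN tag_release]; (xi) [IF run_integ THEN compile_a]. Adds tag_release, compile_a.
Round 2: (vii) [IF tag_release and rollback_ready THEN artifact_signed]; (viii) [IF compile_a and rollback_ready THEN compile_c]. Adds artifact_signed, compile_c.
Round 3: (ii) [IF link_lib and artifact_signed THEN hdr_changed]; (v) [IF compile_c and artifact_signed THEN tests_changed]. Adds hdr_changed, tests_changed.
Round 4: (i) [IF tests_changed THEN run_unit]. Adds run_unit.
Closure: {artifact_signed, cfg_changed, compile_a, compile_c, deploy_prod, deploy_stage, hdr_changed, link_bin, link_lib, lint_clean, rollback_ready, run_integ, run_unit, tag_release, tests_changed} — 15 facts.

15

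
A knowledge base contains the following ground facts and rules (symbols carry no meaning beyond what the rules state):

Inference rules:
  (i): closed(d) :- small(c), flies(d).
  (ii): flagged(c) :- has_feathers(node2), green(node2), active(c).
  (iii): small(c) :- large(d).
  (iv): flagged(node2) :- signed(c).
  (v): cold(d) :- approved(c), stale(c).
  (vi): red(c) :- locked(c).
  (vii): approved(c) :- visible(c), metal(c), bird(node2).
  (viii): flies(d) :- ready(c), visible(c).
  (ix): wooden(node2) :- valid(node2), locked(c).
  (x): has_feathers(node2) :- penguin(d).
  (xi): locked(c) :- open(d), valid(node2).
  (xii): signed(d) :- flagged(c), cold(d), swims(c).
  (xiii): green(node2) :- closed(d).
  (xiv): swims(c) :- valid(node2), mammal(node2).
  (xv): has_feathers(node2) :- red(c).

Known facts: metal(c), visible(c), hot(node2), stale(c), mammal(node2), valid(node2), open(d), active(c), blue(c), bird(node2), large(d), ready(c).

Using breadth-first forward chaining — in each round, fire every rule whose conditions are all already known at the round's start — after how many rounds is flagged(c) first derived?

Round 1: (iii) [small(c) :- large(d).]; (vii) [approved(c) :- visible(c), metal(c), bird(node2).]; (viii) [flies(d) :- ready(c), visible(c).]; (xi) [locked(c) :- open(d), valid(node2).]; (xiv) [swims(c) :- valid(node2), mammal(node2).]. New: small(c), approved(c), flies(d), locked(c), swims(c).
Round 2: (i) [closed(d) :- small(c), flies(d).]; (v) [cold(d) :- approved(c), stale(c).]; (vi) [red(c) :- locked(c).]; (ix) [wooden(node2) :- valid(node2), locked(c).]. New: closed(d), cold(d), red(c), wooden(node2).
Round 3: (xiii) [green(node2) :- closed(d).]; (xv) [has_feathers(node2) :- red(c).]. New: green(node2), has_feathers(node2).
Round 4: (ii) [flagged(c) :- has_feathers(node2), green(node2), active(c).]. New: flagged(c).
flagged(c) first appears in round 4.

4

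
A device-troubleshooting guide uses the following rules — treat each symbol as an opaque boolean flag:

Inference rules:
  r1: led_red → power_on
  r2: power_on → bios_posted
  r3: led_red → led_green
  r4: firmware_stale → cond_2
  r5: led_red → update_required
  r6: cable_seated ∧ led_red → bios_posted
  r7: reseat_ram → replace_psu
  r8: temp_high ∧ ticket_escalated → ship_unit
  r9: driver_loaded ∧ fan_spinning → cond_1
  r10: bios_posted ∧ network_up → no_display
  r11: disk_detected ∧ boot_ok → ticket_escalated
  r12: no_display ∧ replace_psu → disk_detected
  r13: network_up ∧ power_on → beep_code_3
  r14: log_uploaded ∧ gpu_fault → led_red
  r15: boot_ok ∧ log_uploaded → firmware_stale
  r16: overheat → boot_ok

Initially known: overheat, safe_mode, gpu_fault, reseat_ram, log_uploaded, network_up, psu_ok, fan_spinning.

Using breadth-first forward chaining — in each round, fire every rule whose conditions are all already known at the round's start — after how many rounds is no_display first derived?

4

Round 1: r7 [reseat_ram → replace_psu]; r14 [log_uploaded ∧ gpu_fault → led_red]; r16 [overheat → boot_ok]. Adds replace_psu, led_red, boot_ok.
Round 2: r1 [led_red → power_on]; r3 [led_red → led_green]; r5 [led_red → update_required]; r15 [boot_ok ∧ log_uploaded → firmware_stale]. Adds power_on, led_green, update_required, firmware_stale.
Round 3: r2 [power_on → bios_posted]; r4 [firmware_stale → cond_2]; r13 [network_up ∧ power_on → beep_code_3]. Adds bios_posted, cond_2, beep_code_3.
Round 4: r10 [bios_posted ∧ network_up → no_display]. Adds no_display.
no_display first appears in round 4.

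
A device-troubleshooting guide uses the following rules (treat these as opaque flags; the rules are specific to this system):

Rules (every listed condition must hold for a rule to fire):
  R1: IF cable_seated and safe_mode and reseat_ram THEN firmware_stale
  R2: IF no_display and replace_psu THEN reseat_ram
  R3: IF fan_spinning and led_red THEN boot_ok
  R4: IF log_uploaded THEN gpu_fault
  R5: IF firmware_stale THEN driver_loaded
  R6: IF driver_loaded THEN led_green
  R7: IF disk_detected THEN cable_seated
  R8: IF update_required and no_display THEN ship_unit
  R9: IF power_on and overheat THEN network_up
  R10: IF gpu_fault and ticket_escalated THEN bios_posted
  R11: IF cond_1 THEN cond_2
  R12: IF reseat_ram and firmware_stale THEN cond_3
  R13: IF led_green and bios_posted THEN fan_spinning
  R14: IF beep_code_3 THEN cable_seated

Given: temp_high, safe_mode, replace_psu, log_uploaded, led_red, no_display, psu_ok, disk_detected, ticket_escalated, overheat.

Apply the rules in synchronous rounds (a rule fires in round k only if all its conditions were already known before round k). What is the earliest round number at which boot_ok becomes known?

Round 1: R2 [IF no_display and replace_psu THEN reseat_ram]; R4 [IF log_uploaded THEN gpu_fault]; R7 [IF disk_detected THEN cable_seated]. Adds reseat_ram, gpu_fault, cable_seated.
Round 2: R1 [IF cable_seated and safe_mode and reseat_ram THEN firmware_stale]; R10 [IF gpu_fault and ticket_escalated THEN bios_posted]. Adds firmware_stale, bios_posted.
Round 3: R5 [IF firmware_stale THEN driver_loaded]; R12 [IF reseat_ram and firmware_stale THEN cond_3]. Adds driver_loaded, cond_3.
Round 4: R6 [IF driver_loaded THEN led_green]. Adds led_green.
Round 5: R13 [IF led_green and bios_posted THEN fan_spinning]. Adds fan_spinning.
Round 6: R3 [IF fan_spinning and led_red THEN boot_ok]. Adds boot_ok.
boot_ok first appears in round 6.

6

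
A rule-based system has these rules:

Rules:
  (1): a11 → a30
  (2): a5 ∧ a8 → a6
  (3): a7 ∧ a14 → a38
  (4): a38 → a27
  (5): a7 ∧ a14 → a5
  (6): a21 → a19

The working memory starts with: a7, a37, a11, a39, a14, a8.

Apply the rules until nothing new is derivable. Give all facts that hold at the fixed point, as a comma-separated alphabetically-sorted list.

a11, a14, a27, a30, a37, a38, a39, a5, a6, a7, a8

Round 1 — (1), (3), (5), derive a30, a38, a5.
Round 2 — (2), (4), derive a6, a27.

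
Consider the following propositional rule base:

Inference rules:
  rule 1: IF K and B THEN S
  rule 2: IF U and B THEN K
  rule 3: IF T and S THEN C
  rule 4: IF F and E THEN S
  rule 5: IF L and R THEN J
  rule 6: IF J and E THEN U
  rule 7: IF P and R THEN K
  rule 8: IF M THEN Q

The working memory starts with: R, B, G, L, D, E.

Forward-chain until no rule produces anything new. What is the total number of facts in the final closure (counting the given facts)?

10

Round 1 — rule 5, derive J.
Round 2 — rule 6, derive U.
Round 3 — rule 2, derive K.
Round 4 — rule 1, derive S.
Closure: {B, D, E, G, J, K, L, R, S, U} — 10 facts.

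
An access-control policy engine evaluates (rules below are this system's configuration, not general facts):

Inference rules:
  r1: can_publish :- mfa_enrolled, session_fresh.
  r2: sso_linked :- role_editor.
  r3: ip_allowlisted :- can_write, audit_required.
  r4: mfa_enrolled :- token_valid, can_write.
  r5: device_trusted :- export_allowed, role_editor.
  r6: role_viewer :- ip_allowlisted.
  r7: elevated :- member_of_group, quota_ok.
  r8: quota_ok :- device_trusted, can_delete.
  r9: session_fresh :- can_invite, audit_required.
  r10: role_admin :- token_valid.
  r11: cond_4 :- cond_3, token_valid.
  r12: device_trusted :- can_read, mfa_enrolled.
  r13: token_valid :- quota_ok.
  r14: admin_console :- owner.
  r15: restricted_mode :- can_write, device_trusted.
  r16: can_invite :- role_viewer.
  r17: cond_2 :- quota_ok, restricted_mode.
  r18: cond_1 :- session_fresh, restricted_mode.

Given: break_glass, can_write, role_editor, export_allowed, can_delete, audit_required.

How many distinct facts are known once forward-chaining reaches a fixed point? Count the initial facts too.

20

Round 1: r2 [sso_linked :- role_editor.]; r3 [ip_allowlisted :- can_write, audit_required.]; r5 [device_trusted :- export_allowed, role_editor.]. New: sso_linked, ip_allowlisted, device_trusted.
Round 2: r6 [role_viewer :- ip_allowlisted.]; r8 [quota_ok :- device_trusted, can_delete.]; r15 [restricted_mode :- can_write, device_trusted.]. New: role_viewer, quota_ok, restricted_mode.
Round 3: r13 [token_valid :- quota_ok.]; r16 [can_invite :- role_viewer.]; r17 [cond_2 :- quota_ok, restricted_mode.]. New: token_valid, can_invite, cond_2.
Round 4: r4 [mfa_enrolled :- token_valid, can_write.]; r9 [session_fresh :- can_invite, audit_required.]; r10 [role_admin :- token_valid.]. New: mfa_enrolled, session_fresh, role_admin.
Round 5: r1 [can_publish :- mfa_enrolled, session_fresh.]; r18 [cond_1 :- session_fresh, restricted_mode.]. New: can_publish, cond_1.
Closure: {audit_required, break_glass, can_delete, can_invite, can_publish, can_write, cond_1, cond_2, device_trusted, export_allowed, ip_allowlisted, mfa_enrolled, quota_ok, restricted_mode, role_admin, role_editor, role_viewer, session_fresh, sso_linked, token_valid} — 20 facts.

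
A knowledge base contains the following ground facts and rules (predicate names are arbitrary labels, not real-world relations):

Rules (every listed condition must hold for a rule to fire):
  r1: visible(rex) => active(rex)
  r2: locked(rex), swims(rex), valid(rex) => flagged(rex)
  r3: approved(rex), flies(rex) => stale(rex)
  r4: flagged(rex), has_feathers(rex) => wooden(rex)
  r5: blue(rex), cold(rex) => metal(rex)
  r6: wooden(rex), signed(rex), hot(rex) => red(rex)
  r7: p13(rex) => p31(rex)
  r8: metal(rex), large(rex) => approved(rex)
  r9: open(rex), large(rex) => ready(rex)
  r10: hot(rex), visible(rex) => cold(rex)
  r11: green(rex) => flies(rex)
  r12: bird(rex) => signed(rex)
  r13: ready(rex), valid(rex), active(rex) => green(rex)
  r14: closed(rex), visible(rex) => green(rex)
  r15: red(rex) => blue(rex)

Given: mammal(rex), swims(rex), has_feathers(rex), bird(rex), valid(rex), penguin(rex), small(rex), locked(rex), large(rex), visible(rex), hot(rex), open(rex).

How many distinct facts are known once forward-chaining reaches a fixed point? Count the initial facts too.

[1] r1 [visible(rex) => active(rex)]; r2 [locked(rex), swims(rex), valid(rex) => flagged(rex)]; r9 [open(rex), large(rex) => ready(rex)]; r10 [hot(rex), visible(rex) => cold(rex)]; r12 [bird(rex) => signed(rex)]. ⇒ new: active(rex), flagged(rex), ready(rex), cold(rex), signed(rex).
[2] r4 [flagged(rex), has_feathers(rex) => wooden(rex)]; r13 [ready(rex), valid(rex), active(rex) => green(rex)]. ⇒ new: wooden(rex), green(rex).
[3] r6 [wooden(rex), signed(rex), hot(rex) => red(rex)]; r11 [green(rex) => flies(rex)]. ⇒ new: red(rex), flies(rex).
[4] r15 [red(rex) => blue(rex)]. ⇒ new: blue(rex).
[5] r5 [blue(rex), cold(rex) => metal(rex)]. ⇒ new: metal(rex).
[6] r8 [metal(rex), large(rex) => approved(rex)]. ⇒ new: approved(rex).
[7] r3 [approved(rex), flies(rex) => stale(rex)]. ⇒ new: stale(rex).
Closure: {active(rex), approved(rex), bird(rex), blue(rex), cold(rex), flagged(rex), flies(rex), green(rex), has_feathers(rex), hot(rex), large(rex), locked(rex), mammal(rex), metal(rex), open(rex), penguin(rex), ready(rex), red(rex), signed(rex), small(rex), stale(rex), swims(rex), valid(rex), visible(rex), wooden(rex)} — 25 facts.

25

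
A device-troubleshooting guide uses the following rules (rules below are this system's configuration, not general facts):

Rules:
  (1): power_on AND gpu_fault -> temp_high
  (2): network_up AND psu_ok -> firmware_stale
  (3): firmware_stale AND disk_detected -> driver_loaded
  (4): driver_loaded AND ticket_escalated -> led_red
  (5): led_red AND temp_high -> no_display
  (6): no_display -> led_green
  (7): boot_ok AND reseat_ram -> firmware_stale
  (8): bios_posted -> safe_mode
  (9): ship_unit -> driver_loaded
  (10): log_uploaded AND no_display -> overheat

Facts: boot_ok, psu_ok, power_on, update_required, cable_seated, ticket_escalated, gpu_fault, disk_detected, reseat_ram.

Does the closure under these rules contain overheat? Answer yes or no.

Round 1: (1) [power_on AND gpu_fault -> temp_high]; (7) [boot_ok AND reseat_ram -> firmware_stale]. New: temp_high, firmware_stale.
Round 2: (3) [firmware_stale AND disk_detected -> driver_loaded]. New: driver_loaded.
Round 3: (4) [driver_loaded AND ticket_escalated -> led_red]. New: led_red.
Round 4: (5) [led_red AND temp_high -> no_display]. New: no_display.
Round 5: (6) [no_display -> led_green]. New: led_green.
Fixed point reached. overheat is concluded only by (10); (10) needs log_uploaded (never derived).

no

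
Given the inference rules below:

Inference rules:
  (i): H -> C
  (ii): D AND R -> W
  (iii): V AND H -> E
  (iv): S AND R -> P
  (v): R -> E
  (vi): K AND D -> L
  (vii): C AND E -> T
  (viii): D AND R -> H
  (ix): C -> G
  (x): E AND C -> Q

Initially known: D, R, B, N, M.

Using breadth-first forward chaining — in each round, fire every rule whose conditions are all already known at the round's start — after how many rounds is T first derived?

3

Round 1: (ii) [D AND R -> W]; (v) [R -> E]; (viii) [D AND R -> H]. Adds W, E, H.
Round 2: (i) [H -> C]. Adds C.
Round 3: (vii) [C AND E -> T]; (ix) [C -> G]; (x) [E AND C -> Q]. Adds T, G, Q.
T first appears in round 3.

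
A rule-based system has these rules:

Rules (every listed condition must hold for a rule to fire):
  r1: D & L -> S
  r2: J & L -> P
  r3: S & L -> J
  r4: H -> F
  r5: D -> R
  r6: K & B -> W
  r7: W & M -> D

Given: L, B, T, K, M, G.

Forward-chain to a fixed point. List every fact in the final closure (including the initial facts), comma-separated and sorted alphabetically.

B, D, G, J, K, L, M, P, R, S, T, W

Round 1 fires r6, giving W.
Round 2 fires r7, giving D.
Round 3 fires r1, r5, giving S, R.
Round 4 fires r3, giving J.
Round 5 fires r2, giving P.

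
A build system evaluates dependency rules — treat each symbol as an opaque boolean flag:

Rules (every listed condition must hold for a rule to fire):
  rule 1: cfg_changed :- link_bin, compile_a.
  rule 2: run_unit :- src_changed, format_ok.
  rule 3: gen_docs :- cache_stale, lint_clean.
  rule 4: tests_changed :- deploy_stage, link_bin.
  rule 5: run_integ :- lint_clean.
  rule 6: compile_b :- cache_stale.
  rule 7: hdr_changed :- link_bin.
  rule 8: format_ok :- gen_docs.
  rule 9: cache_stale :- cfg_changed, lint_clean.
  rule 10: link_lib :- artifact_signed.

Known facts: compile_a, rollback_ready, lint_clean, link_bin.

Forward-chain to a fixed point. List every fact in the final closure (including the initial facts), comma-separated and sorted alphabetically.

Round 1 — rule 1, rule 5, rule 7, derive cfg_changed, run_integ, hdr_changed.
Round 2 — rule 9, derive cache_stale.
Round 3 — rule 3, rule 6, derive gen_docs, compile_b.
Round 4 — rule 8, derive format_ok.

cache_stale, cfg_changed, compile_a, compile_b, format_ok, gen_docs, hdr_changed, link_bin, lint_clean, rollback_ready, run_integ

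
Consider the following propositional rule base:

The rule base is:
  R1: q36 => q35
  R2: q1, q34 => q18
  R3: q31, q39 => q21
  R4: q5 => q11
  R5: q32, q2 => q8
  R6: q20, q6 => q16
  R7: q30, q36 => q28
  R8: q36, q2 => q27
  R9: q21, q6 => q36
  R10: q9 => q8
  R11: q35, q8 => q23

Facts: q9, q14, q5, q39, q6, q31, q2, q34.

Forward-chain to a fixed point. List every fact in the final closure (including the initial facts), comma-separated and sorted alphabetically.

q11, q14, q2, q21, q23, q27, q31, q34, q35, q36, q39, q5, q6, q8, q9

Round 1: R3 [q31, q39 => q21]; R4 [q5 => q11]; R10 [q9 => q8]. Adds q21, q11, q8.
Round 2: R9 [q21, q6 => q36]. Adds q36.
Round 3: R1 [q36 => q35]; R8 [q36, q2 => q27]. Adds q35, q27.
Round 4: R11 [q35, q8 => q23]. Adds q23.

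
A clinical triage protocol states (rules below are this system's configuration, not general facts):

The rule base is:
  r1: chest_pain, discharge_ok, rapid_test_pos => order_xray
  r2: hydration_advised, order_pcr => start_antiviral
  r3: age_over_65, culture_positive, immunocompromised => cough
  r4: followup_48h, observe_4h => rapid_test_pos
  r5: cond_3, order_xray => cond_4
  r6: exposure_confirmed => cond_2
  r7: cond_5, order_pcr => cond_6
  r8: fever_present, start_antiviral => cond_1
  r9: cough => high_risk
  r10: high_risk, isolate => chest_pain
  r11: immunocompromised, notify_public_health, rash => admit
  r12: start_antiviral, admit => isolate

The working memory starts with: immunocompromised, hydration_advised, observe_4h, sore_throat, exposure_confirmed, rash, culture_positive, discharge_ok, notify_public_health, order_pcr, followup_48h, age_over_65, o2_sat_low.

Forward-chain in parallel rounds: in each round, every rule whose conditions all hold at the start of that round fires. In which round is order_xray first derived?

4

Round 1: r2 [hydration_advised, order_pcr => start_antiviral]; r3 [age_over_65, culture_positive, immunocompromised => cough]; r4 [followup_48h, observe_4h => rapid_test_pos]; r6 [exposure_confirmed => cond_2]; r11 [immunocompromised, notify_public_health, rash => admit]. New: start_antiviral, cough, rapid_test_pos, cond_2, admit.
Round 2: r9 [cough => high_risk]; r12 [start_antiviral, admit => isolate]. New: high_risk, isolate.
Round 3: r10 [high_risk, isolate => chest_pain]. New: chest_pain.
Round 4: r1 [chest_pain, discharge_ok, rapid_test_pos => order_xray]. New: order_xray.
order_xray first appears in round 4.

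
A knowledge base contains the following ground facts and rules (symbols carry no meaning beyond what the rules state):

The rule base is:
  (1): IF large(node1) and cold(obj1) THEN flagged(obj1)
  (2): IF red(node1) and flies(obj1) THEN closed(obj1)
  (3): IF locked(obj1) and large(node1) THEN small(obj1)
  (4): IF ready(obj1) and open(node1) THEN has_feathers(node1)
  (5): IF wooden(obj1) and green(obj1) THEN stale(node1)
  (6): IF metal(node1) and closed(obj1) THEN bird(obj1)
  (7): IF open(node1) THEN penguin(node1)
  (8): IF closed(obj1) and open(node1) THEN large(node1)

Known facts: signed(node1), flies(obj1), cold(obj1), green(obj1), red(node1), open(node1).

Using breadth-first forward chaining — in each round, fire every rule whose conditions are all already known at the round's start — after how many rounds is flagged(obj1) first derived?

[1] (2) [IF red(node1) and flies(obj1) THEN closed(obj1)]; (7) [IF open(node1) THEN penguin(node1)]. ⇒ new: closed(obj1), penguin(node1).
[2] (8) [IF closed(obj1) and open(node1) THEN large(node1)]. ⇒ new: large(node1).
[3] (1) [IF large(node1) and cold(obj1) THEN flagged(obj1)]. ⇒ new: flagged(obj1).
flagged(obj1) first appears in round 3.

3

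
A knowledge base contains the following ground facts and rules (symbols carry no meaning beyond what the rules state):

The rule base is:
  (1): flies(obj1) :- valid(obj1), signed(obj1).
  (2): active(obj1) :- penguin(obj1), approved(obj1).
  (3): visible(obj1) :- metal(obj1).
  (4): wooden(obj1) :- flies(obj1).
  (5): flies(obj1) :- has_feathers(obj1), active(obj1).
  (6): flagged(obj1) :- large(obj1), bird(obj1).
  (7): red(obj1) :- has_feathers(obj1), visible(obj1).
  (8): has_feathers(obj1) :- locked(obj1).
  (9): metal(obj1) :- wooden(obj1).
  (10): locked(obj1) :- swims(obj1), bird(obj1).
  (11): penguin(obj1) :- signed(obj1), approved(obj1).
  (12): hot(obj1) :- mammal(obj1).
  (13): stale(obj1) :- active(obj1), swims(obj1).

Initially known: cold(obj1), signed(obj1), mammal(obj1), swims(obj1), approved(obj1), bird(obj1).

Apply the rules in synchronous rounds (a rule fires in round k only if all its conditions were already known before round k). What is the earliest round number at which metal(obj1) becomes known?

5

Round 1: (10) [locked(obj1) :- swims(obj1), bird(obj1).]; (11) [penguin(obj1) :- signed(obj1), approved(obj1).]; (12) [hot(obj1) :- mammal(obj1).]. Adds locked(obj1), penguin(obj1), hot(obj1).
Round 2: (2) [active(obj1) :- penguin(obj1), approved(obj1).]; (8) [has_feathers(obj1) :- locked(obj1).]. Adds active(obj1), has_feathers(obj1).
Round 3: (5) [flies(obj1) :- has_feathers(obj1), active(obj1).]; (13) [stale(obj1) :- active(obj1), swims(obj1).]. Adds flies(obj1), stale(obj1).
Round 4: (4) [wooden(obj1) :- flies(obj1).]. Adds wooden(obj1).
Round 5: (9) [metal(obj1) :- wooden(obj1).]. Adds metal(obj1).
metal(obj1) first appears in round 5.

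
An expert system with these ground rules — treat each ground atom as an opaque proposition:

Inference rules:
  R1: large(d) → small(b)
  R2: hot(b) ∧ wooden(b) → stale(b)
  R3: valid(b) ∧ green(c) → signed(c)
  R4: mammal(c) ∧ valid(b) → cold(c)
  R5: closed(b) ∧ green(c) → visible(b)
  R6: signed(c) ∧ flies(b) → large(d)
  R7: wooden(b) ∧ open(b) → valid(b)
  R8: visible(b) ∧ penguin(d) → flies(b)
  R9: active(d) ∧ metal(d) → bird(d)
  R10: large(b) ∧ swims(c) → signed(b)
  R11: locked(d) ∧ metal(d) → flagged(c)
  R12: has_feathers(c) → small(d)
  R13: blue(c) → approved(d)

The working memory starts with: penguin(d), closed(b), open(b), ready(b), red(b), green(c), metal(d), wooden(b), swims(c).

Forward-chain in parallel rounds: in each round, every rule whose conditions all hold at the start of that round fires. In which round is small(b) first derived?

4

Round 1: R5 [closed(b) ∧ green(c) → visible(b)]; R7 [wooden(b) ∧ open(b) → valid(b)]. New: visible(b), valid(b).
Round 2: R3 [valid(b) ∧ green(c) → signed(c)]; R8 [visible(b) ∧ penguin(d) → flies(b)]. New: signed(c), flies(b).
Round 3: R6 [signed(c) ∧ flies(b) → large(d)]. New: large(d).
Round 4: R1 [large(d) → small(b)]. New: small(b).
small(b) first appears in round 4.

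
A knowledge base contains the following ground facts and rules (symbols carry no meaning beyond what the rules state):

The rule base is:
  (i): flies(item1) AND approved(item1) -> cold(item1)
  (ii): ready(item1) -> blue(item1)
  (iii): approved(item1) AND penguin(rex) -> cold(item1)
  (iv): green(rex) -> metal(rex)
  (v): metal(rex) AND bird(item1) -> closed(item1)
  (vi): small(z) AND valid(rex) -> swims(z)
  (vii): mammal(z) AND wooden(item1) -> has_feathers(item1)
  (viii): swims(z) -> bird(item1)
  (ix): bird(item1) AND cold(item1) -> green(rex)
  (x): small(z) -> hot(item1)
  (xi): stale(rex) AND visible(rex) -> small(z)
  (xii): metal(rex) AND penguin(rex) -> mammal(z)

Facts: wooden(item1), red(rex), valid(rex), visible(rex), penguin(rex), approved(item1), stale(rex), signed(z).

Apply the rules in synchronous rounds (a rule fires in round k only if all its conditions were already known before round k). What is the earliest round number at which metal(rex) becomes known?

5

Round 1: (iii) [approved(item1) AND penguin(rex) -> cold(item1)]; (xi) [stale(rex) AND visible(rex) -> small(z)]. New: cold(item1), small(z).
Round 2: (vi) [small(z) AND valid(rex) -> swims(z)]; (x) [small(z) -> hot(item1)]. New: swims(z), hot(item1).
Round 3: (viii) [swims(z) -> bird(item1)]. New: bird(item1).
Round 4: (ix) [bird(item1) AND cold(item1) -> green(rex)]. New: green(rex).
Round 5: (iv) [green(rex) -> metal(rex)]. New: metal(rex).
metal(rex) first appears in round 5.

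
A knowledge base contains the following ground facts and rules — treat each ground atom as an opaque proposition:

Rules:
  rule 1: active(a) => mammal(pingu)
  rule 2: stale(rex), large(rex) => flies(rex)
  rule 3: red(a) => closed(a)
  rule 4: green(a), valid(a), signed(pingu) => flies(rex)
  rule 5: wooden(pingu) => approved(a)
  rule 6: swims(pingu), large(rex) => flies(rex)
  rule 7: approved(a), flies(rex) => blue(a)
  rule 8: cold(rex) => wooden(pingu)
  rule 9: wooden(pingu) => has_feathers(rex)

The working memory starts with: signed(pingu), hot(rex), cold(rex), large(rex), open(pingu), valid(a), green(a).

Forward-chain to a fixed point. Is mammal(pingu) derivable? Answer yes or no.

Round 1: rule 4 [green(a), valid(a), signed(pingu) => flies(rex)]; rule 8 [cold(rex) => wooden(pingu)]. New: flies(rex), wooden(pingu).
Round 2: rule 5 [wooden(pingu) => approved(a)]; rule 9 [wooden(pingu) => has_feathers(rex)]. New: approved(a), has_feathers(rex).
Round 3: rule 7 [approved(a), flies(rex) => blue(a)]. New: blue(a).
Fixed point reached. mammal(pingu) is concluded only by rule 1; rule 1 needs active(a) (never derived).

no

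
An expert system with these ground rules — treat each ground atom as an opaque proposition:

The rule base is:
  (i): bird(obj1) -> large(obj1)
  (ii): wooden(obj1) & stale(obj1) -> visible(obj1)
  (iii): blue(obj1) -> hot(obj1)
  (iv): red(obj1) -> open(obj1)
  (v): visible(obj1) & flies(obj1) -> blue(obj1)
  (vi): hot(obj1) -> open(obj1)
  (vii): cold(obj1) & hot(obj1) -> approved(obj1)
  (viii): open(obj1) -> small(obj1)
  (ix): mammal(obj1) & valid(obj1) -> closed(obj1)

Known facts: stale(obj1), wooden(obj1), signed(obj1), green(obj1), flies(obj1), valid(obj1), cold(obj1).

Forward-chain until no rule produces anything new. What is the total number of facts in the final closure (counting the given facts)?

Round 1 fires (ii), giving visible(obj1).
Round 2 fires (v), giving blue(obj1).
Round 3 fires (iii), giving hot(obj1).
Round 4 fires (vi), (vii), giving open(obj1), approved(obj1).
Round 5 fires (viii), giving small(obj1).
Closure: {approved(obj1), blue(obj1), cold(obj1), flies(obj1), green(obj1), hot(obj1), open(obj1), signed(obj1), small(obj1), stale(obj1), valid(obj1), visible(obj1), wooden(obj1)} — 13 facts.

13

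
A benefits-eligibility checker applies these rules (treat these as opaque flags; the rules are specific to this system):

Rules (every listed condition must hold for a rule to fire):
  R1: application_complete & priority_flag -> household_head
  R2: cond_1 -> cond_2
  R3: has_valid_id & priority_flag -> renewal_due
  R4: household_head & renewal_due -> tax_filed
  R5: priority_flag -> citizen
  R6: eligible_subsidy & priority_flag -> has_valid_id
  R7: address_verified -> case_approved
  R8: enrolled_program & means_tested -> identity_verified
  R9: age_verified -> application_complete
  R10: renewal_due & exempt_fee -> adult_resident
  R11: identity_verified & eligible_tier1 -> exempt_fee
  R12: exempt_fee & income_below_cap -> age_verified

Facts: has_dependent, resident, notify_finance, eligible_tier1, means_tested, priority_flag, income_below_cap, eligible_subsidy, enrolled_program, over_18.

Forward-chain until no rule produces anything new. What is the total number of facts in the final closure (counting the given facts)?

20

Round 1: R5 [priority_flag -> citizen]; R6 [eligible_subsidy & priority_flag -> has_valid_id]; R8 [enrolled_program & means_tested -> identity_verified]. New: citizen, has_valid_id, identity_verified.
Round 2: R3 [has_valid_id & priority_flag -> renewal_due]; R11 [identity_verified & eligible_tier1 -> exempt_fee]. New: renewal_due, exempt_fee.
Round 3: R10 [renewal_due & exempt_fee -> adult_resident]; R12 [exempt_fee & income_below_cap -> age_verified]. New: adult_resident, age_verified.
Round 4: R9 [age_verified -> application_complete]. New: application_complete.
Round 5: R1 [application_complete & priority_flag -> household_head]. New: household_head.
Round 6: R4 [household_head & renewal_due -> tax_filed]. New: tax_filed.
Closure: {adult_resident, age_verified, application_complete, citizen, eligible_subsidy, eligible_tier1, enrolled_program, exempt_fee, has_dependent, has_valid_id, household_head, identity_verified, income_below_cap, means_tested, notify_finance, over_18, priority_flag, renewal_due, resident, tax_filed} — 20 facts.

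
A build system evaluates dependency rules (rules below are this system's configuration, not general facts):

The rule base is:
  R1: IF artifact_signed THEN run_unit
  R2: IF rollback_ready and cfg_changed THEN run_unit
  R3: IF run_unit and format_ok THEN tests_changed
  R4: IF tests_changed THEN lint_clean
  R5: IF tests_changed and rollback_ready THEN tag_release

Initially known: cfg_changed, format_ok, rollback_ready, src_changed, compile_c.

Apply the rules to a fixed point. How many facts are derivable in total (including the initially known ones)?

9

Round 1: R2 [IF rollback_ready and cfg_changed THEN run_unit]. New: run_unit.
Round 2: R3 [IF run_unit and format_ok THEN tests_changed]. New: tests_changed.
Round 3: R4 [IF tests_changed THEN lint_clean]; R5 [IF tests_changed and rollback_ready THEN tag_release]. New: lint_clean, tag_release.
Closure: {cfg_changed, compile_c, format_ok, lint_clean, rollback_ready, run_unit, src_changed, tag_release, tests_changed} — 9 facts.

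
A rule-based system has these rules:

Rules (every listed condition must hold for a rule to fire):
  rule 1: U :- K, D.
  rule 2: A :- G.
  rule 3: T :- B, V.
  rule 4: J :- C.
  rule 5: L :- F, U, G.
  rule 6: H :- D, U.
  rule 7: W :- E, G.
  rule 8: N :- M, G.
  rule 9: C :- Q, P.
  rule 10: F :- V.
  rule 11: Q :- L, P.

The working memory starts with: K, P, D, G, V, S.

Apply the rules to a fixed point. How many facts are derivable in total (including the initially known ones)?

14

[1] rule 1 [U :- K, D.]; rule 2 [A :- G.]; rule 10 [F :- V.]. ⇒ new: U, A, F.
[2] rule 5 [L :- F, U, G.]; rule 6 [H :- D, U.]. ⇒ new: L, H.
[3] rule 11 [Q :- L, P.]. ⇒ new: Q.
[4] rule 9 [C :- Q, P.]. ⇒ new: C.
[5] rule 4 [J :- C.]. ⇒ new: J.
Closure: {A, C, D, F, G, H, J, K, L, P, Q, S, U, V} — 14 facts.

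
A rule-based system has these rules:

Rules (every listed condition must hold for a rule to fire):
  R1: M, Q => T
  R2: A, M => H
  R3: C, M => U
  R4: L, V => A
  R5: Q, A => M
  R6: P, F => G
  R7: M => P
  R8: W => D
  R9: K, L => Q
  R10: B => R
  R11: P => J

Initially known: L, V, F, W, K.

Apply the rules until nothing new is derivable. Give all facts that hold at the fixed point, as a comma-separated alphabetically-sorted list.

A, D, F, G, H, J, K, L, M, P, Q, T, V, W

Round 1 — R4, R8, R9, derive A, D, Q.
Round 2 — R5, derive M.
Round 3 — R1, R2, R7, derive T, H, P.
Round 4 — R6, R11, derive G, J.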